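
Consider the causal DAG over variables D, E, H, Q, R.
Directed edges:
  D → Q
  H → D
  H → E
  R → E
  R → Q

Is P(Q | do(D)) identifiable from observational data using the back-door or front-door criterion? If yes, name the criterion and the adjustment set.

desc(D)\{D}={Q}; candidates ⊆ {E,H,R}.
∅: D⊥Q given ∅ in G with D→· removed — back-door holds.
P(Q|do(D)) = P(Q|D) — no adjustment needed.

P(Q|do(D)): backdoor, adjust for ∅.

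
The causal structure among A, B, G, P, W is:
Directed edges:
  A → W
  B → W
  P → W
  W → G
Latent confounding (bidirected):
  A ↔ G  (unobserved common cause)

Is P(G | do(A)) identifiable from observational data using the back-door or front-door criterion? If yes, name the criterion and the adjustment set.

P(G|do(A)): frontdoor, adjust for {W}.

desc(A)\{A}={G,W}; candidates ⊆ {B,P}.
A↔G: latent back-door arc(s) into A.
size 0: {}; under {} A still reaches {G} ∋ G.
size 1: {B}, {P}; under {B} A still reaches {G} ∋ G.
size 2: {B,P}; under {B,P} A still reaches {G} ∋ G.
A↔G cannot be blocked by any observed set — no back-door set.
{W}: (i) intercepts every directed A→G path; (ii) no back-door A→{W}; (iii) {A} blocks every back-door {W}→G. Front-door holds.
P(G|do(A)) = Σ_{W} P(W|A) Σ_{A'} P(G|W,A')P(A').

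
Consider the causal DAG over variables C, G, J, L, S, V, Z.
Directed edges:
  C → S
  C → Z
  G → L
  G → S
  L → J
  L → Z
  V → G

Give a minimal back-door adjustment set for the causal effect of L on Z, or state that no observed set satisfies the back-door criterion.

desc(L)\{L}={J,Z}; candidates ⊆ {C,G,S,V}.
∅: L⊥Z given ∅ in G with L→· removed — back-door holds.

L→Z: minimal back-door set ∅.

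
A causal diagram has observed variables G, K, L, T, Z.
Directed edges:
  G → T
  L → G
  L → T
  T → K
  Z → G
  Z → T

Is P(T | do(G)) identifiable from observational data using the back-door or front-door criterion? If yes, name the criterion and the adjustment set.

desc(G)\{G}={K,T}; candidates ⊆ {L,Z}.
size 0: {}; under {} G still reaches {K,L,T,Z} ∋ T.
size 1: {L}, {Z}; under {L} G still reaches {K,T,Z} ∋ T.
{L,Z}: G⊥T given {L,Z} in G with G→· removed — back-door holds.
P(T|do(G)) = Σ_{L,Z} P(T|G,L,Z)·P(L,Z).

P(T|do(G)): backdoor, adjust for {L, Z}.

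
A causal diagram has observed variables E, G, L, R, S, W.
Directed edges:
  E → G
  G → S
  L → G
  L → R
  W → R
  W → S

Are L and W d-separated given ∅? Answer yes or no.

Bayes-Ball from L | ∅ reaches {G,R,S}.
W ∉ reach(L|∅) ⇒ L ⊥ W | ∅.

Yes — L ⊥ W | ∅.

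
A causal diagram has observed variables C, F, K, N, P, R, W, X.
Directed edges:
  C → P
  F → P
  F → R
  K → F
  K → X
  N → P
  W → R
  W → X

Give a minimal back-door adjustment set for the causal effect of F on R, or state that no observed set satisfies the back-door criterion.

desc(F)\{F}={P,R}; candidates ⊆ {C,K,N,W,X}.
∅: F⊥R given ∅ in G with F→· removed — back-door holds.

F→R: minimal back-door set ∅.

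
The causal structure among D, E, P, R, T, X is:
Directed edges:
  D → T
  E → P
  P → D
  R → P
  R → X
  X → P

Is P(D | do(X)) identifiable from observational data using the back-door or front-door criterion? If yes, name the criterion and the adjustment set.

desc(X)\{X}={D,P,T}; candidates ⊆ {E,R}.
size 0: {}; under {} X still reaches {D,P,R,T} ∋ D.
{R}: X⊥D given {R} in G with X→· removed — back-door holds.
P(D|do(X)) = Σ_{R} P(D|X,R)·P(R).

P(D|do(X)): backdoor, adjust for {R}.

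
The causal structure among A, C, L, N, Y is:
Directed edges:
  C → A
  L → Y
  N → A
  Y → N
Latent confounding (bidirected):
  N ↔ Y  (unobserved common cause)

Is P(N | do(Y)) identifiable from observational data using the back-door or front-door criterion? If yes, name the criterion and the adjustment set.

P(N|do(Y)): not identifiable (no BD/FD set).

desc(Y)\{Y}={A,N}; candidates ⊆ {C,L}.
Y↔N: latent back-door arc(s) into Y.
size 0: {}; under {} Y still reaches {A,L,N} ∋ N.
size 1: {C}, {L}; under {C} Y still reaches {A,L,N} ∋ N.
size 2: {C,L}; under {C,L} Y still reaches {A,N} ∋ N.
Y↔N cannot be blocked by any observed set — no back-door set.
No mediator lies on a directed Y→…→N path.
Neither criterion identifies P(N|do(Y)) in this graph.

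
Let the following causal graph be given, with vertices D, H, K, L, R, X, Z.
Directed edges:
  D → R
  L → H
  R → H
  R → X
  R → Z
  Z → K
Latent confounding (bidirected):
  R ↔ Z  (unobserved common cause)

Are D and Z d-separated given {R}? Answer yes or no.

No — D and Z are d-connected given {R}.

Bayes-Ball from D | {R} reaches {K,Z}.
Z ∈ reach(D|{R}) ⇒ D ⊥̸ Z | {R}.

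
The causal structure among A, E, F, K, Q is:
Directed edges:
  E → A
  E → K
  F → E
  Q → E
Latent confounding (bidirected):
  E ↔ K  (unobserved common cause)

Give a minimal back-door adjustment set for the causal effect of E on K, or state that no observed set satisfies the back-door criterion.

E→K: no observed back-door set.

desc(E)\{E}={A,K}; candidates ⊆ {F,Q}.
E↔K: latent back-door arc(s) into E.
size 0: {}; under {} E still reaches {F,K,Q} ∋ K.
size 1: {F}, {Q}; under {F} E still reaches {K,Q} ∋ K.
size 2: {F,Q}; under {F,Q} E still reaches {K} ∋ K.
E↔K cannot be blocked by any observed set — no back-door set.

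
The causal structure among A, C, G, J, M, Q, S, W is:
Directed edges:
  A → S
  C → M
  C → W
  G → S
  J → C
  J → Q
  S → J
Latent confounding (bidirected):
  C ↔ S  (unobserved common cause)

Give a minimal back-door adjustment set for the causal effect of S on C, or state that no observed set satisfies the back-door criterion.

S→C: no observed back-door set.

desc(S)\{S}={C,J,M,Q,W}; candidates ⊆ {A,G}.
S↔C: latent back-door arc(s) into S.
size 0: {}; under {} S still reaches {A,C,G,M,W} ∋ C.
size 1: {A}, {G}; under {A} S still reaches {C,G,M,W} ∋ C.
size 2: {A,G}; under {A,G} S still reaches {C,M,W} ∋ C.
S↔C cannot be blocked by any observed set — no back-door set.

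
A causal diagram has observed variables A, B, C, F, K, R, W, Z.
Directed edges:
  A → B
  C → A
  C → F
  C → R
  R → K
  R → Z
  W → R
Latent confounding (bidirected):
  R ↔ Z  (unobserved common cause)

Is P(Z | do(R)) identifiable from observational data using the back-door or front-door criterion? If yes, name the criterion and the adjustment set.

P(Z|do(R)): not identifiable (no BD/FD set).

desc(R)\{R}={K,Z}; candidates ⊆ {A,B,C,F,W}.
R↔Z: latent back-door arc(s) into R.
size 0: {}; under {} R still reaches {A,B,C,F,W,Z} ∋ Z.
size 1: {A}, {B}, {C} …(+2); under {A} R still reaches {C,F,W,Z} ∋ Z.
size 2: {A,B}, {A,C}, {A,F} …(+7); under {A,B} R still reaches {C,F,W,Z} ∋ Z.
R↔Z cannot be blocked by any observed set — no back-door set.
No mediator lies on a directed R→…→Z path.
Neither criterion identifies P(Z|do(R)) in this graph.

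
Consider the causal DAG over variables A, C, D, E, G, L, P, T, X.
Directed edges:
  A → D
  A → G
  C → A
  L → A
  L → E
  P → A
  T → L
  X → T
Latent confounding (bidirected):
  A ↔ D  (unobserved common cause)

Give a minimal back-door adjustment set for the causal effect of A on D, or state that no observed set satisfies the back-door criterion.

desc(A)\{A}={D,G}; candidates ⊆ {C,E,L,P,T,X}.
A↔D: latent back-door arc(s) into A.
size 0: {}; under {} A still reaches {C,D,E,L,P,T,X} ∋ D.
size 1: {C}, {E}, {L} …(+3); under {C} A still reaches {D,E,L,P,T,X} ∋ D.
size 2: {C,E}, {C,L}, {C,P} …(+12); under {C,E} A still reaches {D,L,P,T,X} ∋ D.
A↔D cannot be blocked by any observed set — no back-door set.

A→D: no observed back-door set.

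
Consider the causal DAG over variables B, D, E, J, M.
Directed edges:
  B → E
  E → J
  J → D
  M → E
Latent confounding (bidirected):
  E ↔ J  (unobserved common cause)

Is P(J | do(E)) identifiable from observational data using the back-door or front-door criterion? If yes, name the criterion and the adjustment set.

desc(E)\{E}={D,J}; candidates ⊆ {B,M}.
E↔J: latent back-door arc(s) into E.
size 0: {}; under {} E still reaches {B,D,J,M} ∋ J.
size 1: {B}, {M}; under {B} E still reaches {D,J,M} ∋ J.
size 2: {B,M}; under {B,M} E still reaches {D,J} ∋ J.
E↔J cannot be blocked by any observed set — no back-door set.
No mediator lies on a directed E→…→J path.
Neither criterion identifies P(J|do(E)) in this graph.

P(J|do(E)): not identifiable (no BD/FD set).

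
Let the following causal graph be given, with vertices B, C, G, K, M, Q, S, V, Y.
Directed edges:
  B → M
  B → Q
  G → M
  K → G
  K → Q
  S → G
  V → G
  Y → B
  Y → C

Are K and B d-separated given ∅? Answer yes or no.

Bayes-Ball from K | ∅ reaches {G,M,Q}.
B ∉ reach(K|∅) ⇒ K ⊥ B | ∅.

Yes — K ⊥ B | ∅.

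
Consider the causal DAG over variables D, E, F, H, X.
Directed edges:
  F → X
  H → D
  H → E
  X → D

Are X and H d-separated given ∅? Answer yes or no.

Bayes-Ball from X | ∅ reaches {D,F}.
H ∉ reach(X|∅) ⇒ X ⊥ H | ∅.

Yes — X ⊥ H | ∅.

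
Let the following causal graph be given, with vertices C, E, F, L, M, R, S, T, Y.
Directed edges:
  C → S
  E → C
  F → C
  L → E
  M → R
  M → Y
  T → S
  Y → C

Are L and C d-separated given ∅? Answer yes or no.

Bayes-Ball from L | ∅ reaches {C,E,S}.
C ∈ reach(L|∅) ⇒ L ⊥̸ C | ∅.

No — L and C are d-connected given ∅.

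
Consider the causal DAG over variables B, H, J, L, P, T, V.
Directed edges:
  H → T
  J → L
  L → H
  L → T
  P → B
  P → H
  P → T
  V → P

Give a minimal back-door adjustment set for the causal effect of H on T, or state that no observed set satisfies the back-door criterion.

desc(H)\{H}={T}; candidates ⊆ {B,J,L,P,V}.
size 0: {}; under {} H still reaches {B,J,L,P,T,V} ∋ T.
size 1: {B}, {J}, {L} …(+2); under {B} H still reaches {J,L,P,T,V} ∋ T.
{L,P}: H⊥T given {L,P} in G with H→· removed — back-door holds.

H→T: minimal back-door set {L, P}.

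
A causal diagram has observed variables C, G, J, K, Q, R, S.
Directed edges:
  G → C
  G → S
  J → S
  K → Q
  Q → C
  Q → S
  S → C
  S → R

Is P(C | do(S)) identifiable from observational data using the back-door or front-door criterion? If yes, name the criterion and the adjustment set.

P(C|do(S)): backdoor, adjust for {G, Q}.

desc(S)\{S}={C,R}; candidates ⊆ {G,J,K,Q}.
size 0: {}; under {} S still reaches {C,G,J,K,Q} ∋ C.
size 1: {G}, {J}, {K} …(+1); under {G} S still reaches {C,J,K,Q} ∋ C.
{G,Q}: S⊥C given {G,Q} in G with S→· removed — back-door holds.
P(C|do(S)) = Σ_{G,Q} P(C|S,G,Q)·P(G,Q).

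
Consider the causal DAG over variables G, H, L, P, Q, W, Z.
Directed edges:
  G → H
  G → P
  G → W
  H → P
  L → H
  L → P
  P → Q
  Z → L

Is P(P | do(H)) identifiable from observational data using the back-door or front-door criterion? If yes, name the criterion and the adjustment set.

desc(H)\{H}={P,Q}; candidates ⊆ {G,L,W,Z}.
size 0: {}; under {} H still reaches {G,L,P,Q,W,Z} ∋ P.
size 1: {G}, {L}, {W} …(+1); under {G} H still reaches {L,P,Q,Z} ∋ P.
{G,L}: H⊥P given {G,L} in G with H→· removed — back-door holds.
P(P|do(H)) = Σ_{G,L} P(P|H,G,L)·P(G,L).

P(P|do(H)): backdoor, adjust for {G, L}.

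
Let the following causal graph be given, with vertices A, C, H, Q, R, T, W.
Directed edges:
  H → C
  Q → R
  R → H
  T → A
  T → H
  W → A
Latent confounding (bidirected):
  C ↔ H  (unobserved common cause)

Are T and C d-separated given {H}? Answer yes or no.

No — T and C are d-connected given {H}.

Bayes-Ball from T | {H} reaches {A,C,Q,R}.
C ∈ reach(T|{H}) ⇒ T ⊥̸ C | {H}.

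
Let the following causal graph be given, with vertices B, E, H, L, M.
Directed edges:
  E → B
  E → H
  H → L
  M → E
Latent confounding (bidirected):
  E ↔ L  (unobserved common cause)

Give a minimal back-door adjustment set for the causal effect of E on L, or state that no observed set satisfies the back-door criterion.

desc(E)\{E}={B,H,L}; candidates ⊆ {M}.
E↔L: latent back-door arc(s) into E.
size 0: {}; under {} E still reaches {L,M} ∋ L.
size 1: {M}; under {M} E still reaches {L} ∋ L.
E↔L cannot be blocked by any observed set — no back-door set.

E→L: no observed back-door set.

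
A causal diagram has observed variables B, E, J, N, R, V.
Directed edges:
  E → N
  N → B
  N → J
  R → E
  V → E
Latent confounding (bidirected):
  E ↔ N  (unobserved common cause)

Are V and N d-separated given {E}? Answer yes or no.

No — V and N are d-connected given {E}.

Bayes-Ball from V | {E} reaches {B,J,N,R}.
N ∈ reach(V|{E}) ⇒ V ⊥̸ N | {E}.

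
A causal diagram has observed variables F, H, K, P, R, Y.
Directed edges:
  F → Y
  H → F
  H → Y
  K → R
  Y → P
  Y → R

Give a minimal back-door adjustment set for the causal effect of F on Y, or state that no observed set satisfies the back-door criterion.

F→Y: minimal back-door set {H}.

desc(F)\{F}={P,R,Y}; candidates ⊆ {H,K}.
size 0: {}; under {} F still reaches {H,P,R,Y} ∋ Y.
{H}: F⊥Y given {H} in G with F→· removed — back-door holds.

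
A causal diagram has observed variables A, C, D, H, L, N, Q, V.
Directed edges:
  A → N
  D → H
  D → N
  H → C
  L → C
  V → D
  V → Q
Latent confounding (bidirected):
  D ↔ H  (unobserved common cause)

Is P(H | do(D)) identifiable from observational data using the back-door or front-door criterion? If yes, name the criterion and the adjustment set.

P(H|do(D)): not identifiable (no BD/FD set).

desc(D)\{D}={C,H,N}; candidates ⊆ {A,L,Q,V}.
D↔H: latent back-door arc(s) into D.
size 0: {}; under {} D still reaches {C,H,Q,V} ∋ H.
size 1: {A}, {L}, {Q} …(+1); under {A} D still reaches {C,H,Q,V} ∋ H.
size 2: {A,L}, {A,Q}, {A,V} …(+3); under {A,L} D still reaches {C,H,Q,V} ∋ H.
D↔H cannot be blocked by any observed set — no back-door set.
No mediator lies on a directed D→…→H path.
Neither criterion identifies P(H|do(D)) in this graph.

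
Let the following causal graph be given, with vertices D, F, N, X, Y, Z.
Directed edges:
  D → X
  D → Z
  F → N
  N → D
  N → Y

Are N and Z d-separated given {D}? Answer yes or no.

Yes — N ⊥ Z | {D}.

Bayes-Ball from N | {D} reaches {F,Y}.
Z ∉ reach(N|{D}) ⇒ N ⊥ Z | {D}.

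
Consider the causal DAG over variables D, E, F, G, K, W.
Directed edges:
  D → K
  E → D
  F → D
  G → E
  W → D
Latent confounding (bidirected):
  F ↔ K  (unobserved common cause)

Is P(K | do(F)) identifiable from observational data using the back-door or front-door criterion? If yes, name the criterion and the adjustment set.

desc(F)\{F}={D,K}; candidates ⊆ {E,G,W}.
F↔K: latent back-door arc(s) into F.
size 0: {}; under {} F still reaches {K} ∋ K.
size 1: {E}, {G}, {W}; under {E} F still reaches {K} ∋ K.
size 2: {E,G}, {E,W}, {G,W}; under {E,G} F still reaches {K} ∋ K.
F↔K cannot be blocked by any observed set — no back-door set.
{D}: (i) intercepts every directed F→K path; (ii) no back-door F→{D}; (iii) {F} blocks every back-door {D}→K. Front-door holds.
P(K|do(F)) = Σ_{D} P(D|F) Σ_{F'} P(K|D,F')P(F').

P(K|do(F)): frontdoor, adjust for {D}.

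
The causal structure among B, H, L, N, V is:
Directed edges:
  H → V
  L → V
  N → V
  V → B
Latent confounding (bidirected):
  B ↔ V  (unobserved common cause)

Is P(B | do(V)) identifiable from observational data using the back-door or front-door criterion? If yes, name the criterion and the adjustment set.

P(B|do(V)): not identifiable (no BD/FD set).

desc(V)\{V}={B}; candidates ⊆ {H,L,N}.
V↔B: latent back-door arc(s) into V.
size 0: {}; under {} V still reaches {B,H,L,N} ∋ B.
size 1: {H}, {L}, {N}; under {H} V still reaches {B,L,N} ∋ B.
size 2: {H,L}, {H,N}, {L,N}; under {H,L} V still reaches {B,N} ∋ B.
V↔B cannot be blocked by any observed set — no back-door set.
No mediator lies on a directed V→…→B path.
Neither criterion identifies P(B|do(V)) in this graph.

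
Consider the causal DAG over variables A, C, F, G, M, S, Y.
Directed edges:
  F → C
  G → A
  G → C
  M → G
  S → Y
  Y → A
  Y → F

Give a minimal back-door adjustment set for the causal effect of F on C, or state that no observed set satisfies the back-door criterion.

desc(F)\{F}={C}; candidates ⊆ {A,G,M,S,Y}.
∅: F⊥C given ∅ in G with F→· removed — back-door holds.

F→C: minimal back-door set ∅.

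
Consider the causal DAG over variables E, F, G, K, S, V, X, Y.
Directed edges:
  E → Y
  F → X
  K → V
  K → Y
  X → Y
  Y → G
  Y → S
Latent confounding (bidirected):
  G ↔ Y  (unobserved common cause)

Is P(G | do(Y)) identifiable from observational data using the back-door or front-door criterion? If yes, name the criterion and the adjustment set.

P(G|do(Y)): not identifiable (no BD/FD set).

desc(Y)\{Y}={G,S}; candidates ⊆ {E,F,K,V,X}.
Y↔G: latent back-door arc(s) into Y.
size 0: {}; under {} Y still reaches {E,F,G,K,V,X} ∋ G.
size 1: {E}, {F}, {K} …(+2); under {E} Y still reaches {F,G,K,V,X} ∋ G.
size 2: {E,F}, {E,K}, {E,V} …(+7); under {E,F} Y still reaches {G,K,V,X} ∋ G.
Y↔G cannot be blocked by any observed set — no back-door set.
No mediator lies on a directed Y→…→G path.
Neither criterion identifies P(G|do(Y)) in this graph.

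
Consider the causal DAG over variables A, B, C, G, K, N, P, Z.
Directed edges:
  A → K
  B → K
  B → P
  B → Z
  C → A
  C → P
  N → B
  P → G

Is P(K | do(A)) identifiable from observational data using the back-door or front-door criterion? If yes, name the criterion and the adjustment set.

desc(A)\{A}={K}; candidates ⊆ {B,C,G,N,P,Z}.
∅: A⊥K given ∅ in G with A→· removed — back-door holds.
P(K|do(A)) = P(K|A) — no adjustment needed.

P(K|do(A)): backdoor, adjust for ∅.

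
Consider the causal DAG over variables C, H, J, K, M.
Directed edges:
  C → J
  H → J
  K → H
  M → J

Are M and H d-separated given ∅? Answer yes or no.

Yes — M ⊥ H | ∅.

Bayes-Ball from M | ∅ reaches {J}.
H ∉ reach(M|∅) ⇒ M ⊥ H | ∅.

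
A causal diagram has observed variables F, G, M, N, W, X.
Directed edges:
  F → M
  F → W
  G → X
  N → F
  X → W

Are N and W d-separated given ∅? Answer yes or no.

Bayes-Ball from N | ∅ reaches {F,M,W}.
W ∈ reach(N|∅) ⇒ N ⊥̸ W | ∅.

No — N and W are d-connected given ∅.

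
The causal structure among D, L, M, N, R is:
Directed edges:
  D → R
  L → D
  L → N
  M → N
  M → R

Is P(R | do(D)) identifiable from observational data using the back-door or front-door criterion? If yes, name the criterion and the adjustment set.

P(R|do(D)): backdoor, adjust for ∅.

desc(D)\{D}={R}; candidates ⊆ {L,M,N}.
∅: D⊥R given ∅ in G with D→· removed — back-door holds.
P(R|do(D)) = P(R|D) — no adjustment needed.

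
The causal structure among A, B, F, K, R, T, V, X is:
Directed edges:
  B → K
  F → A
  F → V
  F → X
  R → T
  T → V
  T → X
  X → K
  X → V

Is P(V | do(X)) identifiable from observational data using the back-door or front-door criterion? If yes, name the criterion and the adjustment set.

P(V|do(X)): backdoor, adjust for {F, T}.

desc(X)\{X}={K,V}; candidates ⊆ {A,B,F,R,T}.
size 0: {}; under {} X still reaches {A,F,R,T,V} ∋ V.
size 1: {A}, {B}, {F} …(+2); under {A} X still reaches {F,R,T,V} ∋ V.
{F,T}: X⊥V given {F,T} in G with X→· removed — back-door holds.
P(V|do(X)) = Σ_{F,T} P(V|X,F,T)·P(F,T).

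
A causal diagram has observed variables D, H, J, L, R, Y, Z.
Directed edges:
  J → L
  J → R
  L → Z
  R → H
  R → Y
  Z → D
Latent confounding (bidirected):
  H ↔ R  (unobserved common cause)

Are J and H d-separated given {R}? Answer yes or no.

Bayes-Ball from J | {R} reaches {D,H,L,Z}.
H ∈ reach(J|{R}) ⇒ J ⊥̸ H | {R}.

No — J and H are d-connected given {R}.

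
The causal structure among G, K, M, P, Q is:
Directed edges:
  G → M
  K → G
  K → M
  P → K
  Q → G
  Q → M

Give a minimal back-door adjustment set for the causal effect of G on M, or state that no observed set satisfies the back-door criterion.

desc(G)\{G}={M}; candidates ⊆ {K,P,Q}.
size 0: {}; under {} G still reaches {K,M,P,Q} ∋ M.
size 1: {K}, {P}, {Q}; under {K} G still reaches {M,Q} ∋ M.
{K,Q}: G⊥M given {K,Q} in G with G→· removed — back-door holds.

G→M: minimal back-door set {K, Q}.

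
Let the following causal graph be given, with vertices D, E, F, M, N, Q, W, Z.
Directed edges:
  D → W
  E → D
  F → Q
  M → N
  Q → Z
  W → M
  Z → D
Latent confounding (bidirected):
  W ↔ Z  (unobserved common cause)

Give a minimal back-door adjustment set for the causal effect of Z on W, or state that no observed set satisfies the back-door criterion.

desc(Z)\{Z}={D,M,N,W}; candidates ⊆ {E,F,Q}.
Z↔W: latent back-door arc(s) into Z.
size 0: {}; under {} Z still reaches {F,M,N,Q,W} ∋ W.
size 1: {E}, {F}, {Q}; under {E} Z still reaches {F,M,N,Q,W} ∋ W.
size 2: {E,F}, {E,Q}, {F,Q}; under {E,F} Z still reaches {M,N,Q,W} ∋ W.
Z↔W cannot be blocked by any observed set — no back-door set.

Z→W: no observed back-door set.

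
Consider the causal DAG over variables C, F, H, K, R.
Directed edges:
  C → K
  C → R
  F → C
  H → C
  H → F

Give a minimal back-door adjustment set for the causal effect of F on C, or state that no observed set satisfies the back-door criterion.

F→C: minimal back-door set {H}.

desc(F)\{F}={C,K,R}; candidates ⊆ {H}.
size 0: {}; under {} F still reaches {C,H,K,R} ∋ C.
{H}: F⊥C given {H} in G with F→· removed — back-door holds.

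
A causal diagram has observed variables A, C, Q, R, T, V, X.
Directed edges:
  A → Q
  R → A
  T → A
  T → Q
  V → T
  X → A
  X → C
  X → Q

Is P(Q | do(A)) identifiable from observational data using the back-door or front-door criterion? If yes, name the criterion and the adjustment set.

P(Q|do(A)): backdoor, adjust for {T, X}.

desc(A)\{A}={Q}; candidates ⊆ {C,R,T,V,X}.
size 0: {}; under {} A still reaches {C,Q,R,T,V,X} ∋ Q.
size 1: {C}, {R}, {T} …(+2); under {C} A still reaches {Q,R,T,V,X} ∋ Q.
{T,X}: A⊥Q given {T,X} in G with A→· removed — back-door holds.
P(Q|do(A)) = Σ_{T,X} P(Q|A,T,X)·P(T,X).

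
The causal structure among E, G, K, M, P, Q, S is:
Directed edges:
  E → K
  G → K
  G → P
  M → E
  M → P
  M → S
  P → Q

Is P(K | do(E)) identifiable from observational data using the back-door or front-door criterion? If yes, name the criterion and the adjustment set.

P(K|do(E)): backdoor, adjust for ∅.

desc(E)\{E}={K}; candidates ⊆ {G,M,P,Q,S}.
∅: E⊥K given ∅ in G with E→· removed — back-door holds.
P(K|do(E)) = P(K|E) — no adjustment needed.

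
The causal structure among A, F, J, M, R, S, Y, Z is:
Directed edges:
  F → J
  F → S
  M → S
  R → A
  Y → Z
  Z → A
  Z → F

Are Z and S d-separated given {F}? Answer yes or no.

Bayes-Ball from Z | {F} reaches {A,Y}.
S ∉ reach(Z|{F}) ⇒ Z ⊥ S | {F}.

Yes — Z ⊥ S | {F}.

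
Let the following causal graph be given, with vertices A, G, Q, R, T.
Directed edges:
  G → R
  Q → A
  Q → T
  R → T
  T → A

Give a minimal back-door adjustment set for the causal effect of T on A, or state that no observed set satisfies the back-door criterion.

T→A: minimal back-door set {Q}.

desc(T)\{T}={A}; candidates ⊆ {G,Q,R}.
size 0: {}; under {} T still reaches {A,G,Q,R} ∋ A.
{Q}: T⊥A given {Q} in G with T→· removed — back-door holds.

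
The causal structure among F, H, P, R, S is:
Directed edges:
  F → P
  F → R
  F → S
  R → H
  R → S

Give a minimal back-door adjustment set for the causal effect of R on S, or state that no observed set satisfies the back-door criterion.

R→S: minimal back-door set {F}.

desc(R)\{R}={H,S}; candidates ⊆ {F,P}.
size 0: {}; under {} R still reaches {F,P,S} ∋ S.
{F}: R⊥S given {F} in G with R→· removed — back-door holds.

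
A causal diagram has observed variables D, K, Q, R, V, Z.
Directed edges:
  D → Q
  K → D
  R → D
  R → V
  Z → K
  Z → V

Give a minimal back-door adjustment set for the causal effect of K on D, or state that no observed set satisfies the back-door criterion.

K→D: minimal back-door set ∅.

desc(K)\{K}={D,Q}; candidates ⊆ {R,V,Z}.
∅: K⊥D given ∅ in G with K→· removed — back-door holds.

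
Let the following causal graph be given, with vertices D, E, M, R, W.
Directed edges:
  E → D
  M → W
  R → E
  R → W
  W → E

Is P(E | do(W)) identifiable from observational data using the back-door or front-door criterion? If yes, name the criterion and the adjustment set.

desc(W)\{W}={D,E}; candidates ⊆ {M,R}.
size 0: {}; under {} W still reaches {D,E,M,R} ∋ E.
{R}: W⊥E given {R} in G with W→· removed — back-door holds.
P(E|do(W)) = Σ_{R} P(E|W,R)·P(R).

P(E|do(W)): backdoor, adjust for {R}.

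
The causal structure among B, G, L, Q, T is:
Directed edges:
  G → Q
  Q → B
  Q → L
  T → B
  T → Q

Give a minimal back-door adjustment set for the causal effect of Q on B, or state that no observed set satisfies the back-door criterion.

desc(Q)\{Q}={B,L}; candidates ⊆ {G,T}.
size 0: {}; under {} Q still reaches {B,G,T} ∋ B.
{T}: Q⊥B given {T} in G with Q→· removed — back-door holds.

Q→B: minimal back-door set {T}.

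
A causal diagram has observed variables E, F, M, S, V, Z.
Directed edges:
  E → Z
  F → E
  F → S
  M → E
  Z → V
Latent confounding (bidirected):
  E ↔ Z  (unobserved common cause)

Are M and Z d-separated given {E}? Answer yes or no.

No — M and Z are d-connected given {E}.

Bayes-Ball from M | {E} reaches {F,S,V,Z}.
Z ∈ reach(M|{E}) ⇒ M ⊥̸ Z | {E}.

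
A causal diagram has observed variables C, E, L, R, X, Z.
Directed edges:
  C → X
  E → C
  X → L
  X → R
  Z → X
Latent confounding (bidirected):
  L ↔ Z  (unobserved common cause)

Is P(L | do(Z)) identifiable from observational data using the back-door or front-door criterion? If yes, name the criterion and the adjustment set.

desc(Z)\{Z}={L,R,X}; candidates ⊆ {C,E}.
Z↔L: latent back-door arc(s) into Z.
size 0: {}; under {} Z still reaches {L} ∋ L.
size 1: {C}, {E}; under {C} Z still reaches {L} ∋ L.
size 2: {C,E}; under {C,E} Z still reaches {L} ∋ L.
Z↔L cannot be blocked by any observed set — no back-door set.
{X}: (i) intercepts every directed Z→L path; (ii) no back-door Z→{X}; (iii) {Z} blocks every back-door {X}→L. Front-door holds.
P(L|do(Z)) = Σ_{X} P(X|Z) Σ_{Z'} P(L|X,Z')P(Z').

P(L|do(Z)): frontdoor, adjust for {X}.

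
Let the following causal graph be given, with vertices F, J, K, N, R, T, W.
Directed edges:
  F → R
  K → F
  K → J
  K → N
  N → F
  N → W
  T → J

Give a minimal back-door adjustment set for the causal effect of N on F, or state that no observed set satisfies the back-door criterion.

N→F: minimal back-door set {K}.

desc(N)\{N}={F,R,W}; candidates ⊆ {J,K,T}.
size 0: {}; under {} N still reaches {F,J,K,R} ∋ F.
{K}: N⊥F given {K} in G with N→· removed — back-door holds.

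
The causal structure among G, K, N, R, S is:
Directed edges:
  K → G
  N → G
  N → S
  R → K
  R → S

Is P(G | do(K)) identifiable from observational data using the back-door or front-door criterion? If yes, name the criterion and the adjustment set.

P(G|do(K)): backdoor, adjust for ∅.

desc(K)\{K}={G}; candidates ⊆ {N,R,S}.
∅: K⊥G given ∅ in G with K→· removed — back-door holds.
P(G|do(K)) = P(G|K) — no adjustment needed.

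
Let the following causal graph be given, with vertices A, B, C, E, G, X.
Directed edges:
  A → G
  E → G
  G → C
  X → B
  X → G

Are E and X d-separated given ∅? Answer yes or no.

Bayes-Ball from E | ∅ reaches {C,G}.
X ∉ reach(E|∅) ⇒ E ⊥ X | ∅.

Yes — E ⊥ X | ∅.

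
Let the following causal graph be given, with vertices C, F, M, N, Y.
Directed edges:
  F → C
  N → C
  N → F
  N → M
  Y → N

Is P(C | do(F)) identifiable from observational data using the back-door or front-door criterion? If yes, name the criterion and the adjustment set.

P(C|do(F)): backdoor, adjust for {N}.

desc(F)\{F}={C}; candidates ⊆ {M,N,Y}.
size 0: {}; under {} F still reaches {C,M,N,Y} ∋ C.
{N}: F⊥C given {N} in G with F→· removed — back-door holds.
P(C|do(F)) = Σ_{N} P(C|F,N)·P(N).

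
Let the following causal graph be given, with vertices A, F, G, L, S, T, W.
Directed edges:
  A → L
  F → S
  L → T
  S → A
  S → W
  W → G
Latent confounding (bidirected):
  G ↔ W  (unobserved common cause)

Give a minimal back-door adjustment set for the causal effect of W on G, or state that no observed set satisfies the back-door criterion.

W→G: no observed back-door set.

desc(W)\{W}={G}; candidates ⊆ {A,F,L,S,T}.
W↔G: latent back-door arc(s) into W.
size 0: {}; under {} W still reaches {A,F,G,L,S,T} ∋ G.
size 1: {A}, {F}, {L} …(+2); under {A} W still reaches {F,G,S} ∋ G.
size 2: {A,F}, {A,L}, {A,S} …(+7); under {A,F} W still reaches {G,S} ∋ G.
W↔G cannot be blocked by any observed set — no back-door set.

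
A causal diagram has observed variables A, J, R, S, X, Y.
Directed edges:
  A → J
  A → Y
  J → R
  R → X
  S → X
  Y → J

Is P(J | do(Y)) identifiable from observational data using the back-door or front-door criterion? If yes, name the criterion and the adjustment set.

desc(Y)\{Y}={J,R,X}; candidates ⊆ {A,S}.
size 0: {}; under {} Y still reaches {A,J,R,X} ∋ J.
{A}: Y⊥J given {A} in G with Y→· removed — back-door holds.
P(J|do(Y)) = Σ_{A} P(J|Y,A)·P(A).

P(J|do(Y)): backdoor, adjust for {A}.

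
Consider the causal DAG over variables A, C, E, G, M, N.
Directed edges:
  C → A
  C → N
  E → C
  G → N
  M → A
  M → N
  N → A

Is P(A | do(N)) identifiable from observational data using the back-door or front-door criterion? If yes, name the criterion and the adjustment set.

P(A|do(N)): backdoor, adjust for {C, M}.

desc(N)\{N}={A}; candidates ⊆ {C,E,G,M}.
size 0: {}; under {} N still reaches {A,C,E,G,M} ∋ A.
size 1: {C}, {E}, {G} …(+1); under {C} N still reaches {A,G,M} ∋ A.
{C,M}: N⊥A given {C,M} in G with N→· removed — back-door holds.
P(A|do(N)) = Σ_{C,M} P(A|N,C,M)·P(C,M).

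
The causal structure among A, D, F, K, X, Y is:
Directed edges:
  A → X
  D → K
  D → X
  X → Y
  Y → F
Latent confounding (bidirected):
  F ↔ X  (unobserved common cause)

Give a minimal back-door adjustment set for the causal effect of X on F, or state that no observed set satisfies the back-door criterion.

desc(X)\{X}={F,Y}; candidates ⊆ {A,D,K}.
X↔F: latent back-door arc(s) into X.
size 0: {}; under {} X still reaches {A,D,F,K} ∋ F.
size 1: {A}, {D}, {K}; under {A} X still reaches {D,F,K} ∋ F.
size 2: {A,D}, {A,K}, {D,K}; under {A,D} X still reaches {F} ∋ F.
X↔F cannot be blocked by any observed set — no back-door set.

X→F: no observed back-door set.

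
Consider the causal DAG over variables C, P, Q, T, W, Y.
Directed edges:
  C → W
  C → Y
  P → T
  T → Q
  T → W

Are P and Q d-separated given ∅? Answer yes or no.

No — P and Q are d-connected given ∅.

Bayes-Ball from P | ∅ reaches {Q,T,W}.
Q ∈ reach(P|∅) ⇒ P ⊥̸ Q | ∅.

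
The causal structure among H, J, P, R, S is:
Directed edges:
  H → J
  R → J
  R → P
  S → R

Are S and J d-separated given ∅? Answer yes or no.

No — S and J are d-connected given ∅.

Bayes-Ball from S | ∅ reaches {J,P,R}.
J ∈ reach(S|∅) ⇒ S ⊥̸ J | ∅.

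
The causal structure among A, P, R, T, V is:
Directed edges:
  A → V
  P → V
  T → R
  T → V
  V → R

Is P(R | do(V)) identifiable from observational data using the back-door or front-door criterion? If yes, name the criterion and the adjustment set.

desc(V)\{V}={R}; candidates ⊆ {A,P,T}.
size 0: {}; under {} V still reaches {A,P,R,T} ∋ R.
{T}: V⊥R given {T} in G with V→· removed — back-door holds.
P(R|do(V)) = Σ_{T} P(R|V,T)·P(T).

P(R|do(V)): backdoor, adjust for {T}.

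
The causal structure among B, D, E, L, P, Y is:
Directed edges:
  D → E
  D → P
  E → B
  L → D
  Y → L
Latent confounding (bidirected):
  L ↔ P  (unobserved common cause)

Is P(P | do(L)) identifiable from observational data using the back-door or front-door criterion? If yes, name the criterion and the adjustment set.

P(P|do(L)): frontdoor, adjust for {D}.

desc(L)\{L}={B,D,E,P}; candidates ⊆ {Y}.
L↔P: latent back-door arc(s) into L.
size 0: {}; under {} L still reaches {P,Y} ∋ P.
size 1: {Y}; under {Y} L still reaches {P} ∋ P.
L↔P cannot be blocked by any observed set — no back-door set.
{D}: (i) intercepts every directed L→P path; (ii) no back-door L→{D}; (iii) {L} blocks every back-door {D}→P. Front-door holds.
P(P|do(L)) = Σ_{D} P(D|L) Σ_{L'} P(P|D,L')P(L').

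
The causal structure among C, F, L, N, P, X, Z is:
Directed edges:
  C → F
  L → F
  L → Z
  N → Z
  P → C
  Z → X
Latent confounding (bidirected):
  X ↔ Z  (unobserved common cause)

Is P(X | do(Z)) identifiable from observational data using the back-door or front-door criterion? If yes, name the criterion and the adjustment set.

desc(Z)\{Z}={X}; candidates ⊆ {C,F,L,N,P}.
Z↔X: latent back-door arc(s) into Z.
size 0: {}; under {} Z still reaches {F,L,N,X} ∋ X.
size 1: {C}, {F}, {L} …(+2); under {C} Z still reaches {F,L,N,X} ∋ X.
size 2: {C,F}, {C,L}, {C,N} …(+7); under {C,F} Z still reaches {L,N,X} ∋ X.
Z↔X cannot be blocked by any observed set — no back-door set.
No mediator lies on a directed Z→…→X path.
Neither criterion identifies P(X|do(Z)) in this graph.

P(X|do(Z)): not identifiable (no BD/FD set).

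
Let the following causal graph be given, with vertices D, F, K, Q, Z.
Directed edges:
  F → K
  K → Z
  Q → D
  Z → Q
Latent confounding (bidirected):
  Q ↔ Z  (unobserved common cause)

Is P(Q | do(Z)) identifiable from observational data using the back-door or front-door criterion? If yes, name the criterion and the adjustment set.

desc(Z)\{Z}={D,Q}; candidates ⊆ {F,K}.
Z↔Q: latent back-door arc(s) into Z.
size 0: {}; under {} Z still reaches {D,F,K,Q} ∋ Q.
size 1: {F}, {K}; under {F} Z still reaches {D,K,Q} ∋ Q.
size 2: {F,K}; under {F,K} Z still reaches {D,Q} ∋ Q.
Z↔Q cannot be blocked by any observed set — no back-door set.
No mediator lies on a directed Z→…→Q path.
Neither criterion identifies P(Q|do(Z)) in this graph.

P(Q|do(Z)): not identifiable (no BD/FD set).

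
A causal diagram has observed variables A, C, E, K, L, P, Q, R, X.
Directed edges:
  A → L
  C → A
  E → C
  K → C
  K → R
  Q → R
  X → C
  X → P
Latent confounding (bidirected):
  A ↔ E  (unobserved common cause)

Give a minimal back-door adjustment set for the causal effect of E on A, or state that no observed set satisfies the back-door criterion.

E→A: no observed back-door set.

desc(E)\{E}={A,C,L}; candidates ⊆ {K,P,Q,R,X}.
E↔A: latent back-door arc(s) into E.
size 0: {}; under {} E still reaches {A,L} ∋ A.
size 1: {K}, {P}, {Q} …(+2); under {K} E still reaches {A,L} ∋ A.
size 2: {K,P}, {K,Q}, {K,R} …(+7); under {K,P} E still reaches {A,L} ∋ A.
E↔A cannot be blocked by any observed set — no back-door set.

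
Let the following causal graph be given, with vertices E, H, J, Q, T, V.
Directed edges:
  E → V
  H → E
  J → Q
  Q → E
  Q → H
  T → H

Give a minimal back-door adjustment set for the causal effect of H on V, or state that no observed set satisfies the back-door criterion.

H→V: minimal back-door set {Q}.

desc(H)\{H}={E,V}; candidates ⊆ {J,Q,T}.
size 0: {}; under {} H still reaches {E,J,Q,T,V} ∋ V.
{Q}: H⊥V given {Q} in G with H→· removed — back-door holds.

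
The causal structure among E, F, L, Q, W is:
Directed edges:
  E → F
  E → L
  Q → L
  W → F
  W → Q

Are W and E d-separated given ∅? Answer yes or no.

Yes — W ⊥ E | ∅.

Bayes-Ball from W | ∅ reaches {F,L,Q}.
E ∉ reach(W|∅) ⇒ W ⊥ E | ∅.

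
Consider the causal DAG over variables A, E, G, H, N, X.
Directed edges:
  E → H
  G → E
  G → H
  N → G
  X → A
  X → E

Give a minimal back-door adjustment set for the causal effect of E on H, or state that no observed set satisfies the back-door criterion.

desc(E)\{E}={H}; candidates ⊆ {A,G,N,X}.
size 0: {}; under {} E still reaches {A,G,H,N,X} ∋ H.
{G}: E⊥H given {G} in G with E→· removed — back-door holds.

E→H: minimal back-door set {G}.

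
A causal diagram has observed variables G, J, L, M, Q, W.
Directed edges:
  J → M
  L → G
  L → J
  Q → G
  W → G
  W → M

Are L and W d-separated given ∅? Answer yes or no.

Bayes-Ball from L | ∅ reaches {G,J,M}.
W ∉ reach(L|∅) ⇒ L ⊥ W | ∅.

Yes — L ⊥ W | ∅.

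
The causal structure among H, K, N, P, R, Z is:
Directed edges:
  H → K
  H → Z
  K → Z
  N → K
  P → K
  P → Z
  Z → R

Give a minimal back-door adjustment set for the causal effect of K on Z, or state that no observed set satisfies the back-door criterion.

desc(K)\{K}={R,Z}; candidates ⊆ {H,N,P}.
size 0: {}; under {} K still reaches {H,N,P,R,Z} ∋ Z.
size 1: {H}, {N}, {P}; under {H} K still reaches {N,P,R,Z} ∋ Z.
{H,P}: K⊥Z given {H,P} in G with K→· removed — back-door holds.

K→Z: minimal back-door set {H, P}.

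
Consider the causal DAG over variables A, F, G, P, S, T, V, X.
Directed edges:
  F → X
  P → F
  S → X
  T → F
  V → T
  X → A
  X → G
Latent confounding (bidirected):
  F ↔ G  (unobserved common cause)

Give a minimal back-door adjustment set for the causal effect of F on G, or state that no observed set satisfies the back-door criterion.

F→G: no observed back-door set.

desc(F)\{F}={A,G,X}; candidates ⊆ {P,S,T,V}.
F↔G: latent back-door arc(s) into F.
size 0: {}; under {} F still reaches {G,P,T,V} ∋ G.
size 1: {P}, {S}, {T} …(+1); under {P} F still reaches {G,T,V} ∋ G.
size 2: {P,S}, {P,T}, {P,V} …(+3); under {P,S} F still reaches {G,T,V} ∋ G.
F↔G cannot be blocked by any observed set — no back-door set.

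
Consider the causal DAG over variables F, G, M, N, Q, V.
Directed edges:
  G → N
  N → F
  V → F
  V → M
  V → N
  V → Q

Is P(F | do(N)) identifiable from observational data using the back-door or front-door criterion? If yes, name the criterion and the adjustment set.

desc(N)\{N}={F}; candidates ⊆ {G,M,Q,V}.
size 0: {}; under {} N still reaches {F,G,M,Q,V} ∋ F.
{V}: N⊥F given {V} in G with N→· removed — back-door holds.
P(F|do(N)) = Σ_{V} P(F|N,V)·P(V).

P(F|do(N)): backdoor, adjust for {V}.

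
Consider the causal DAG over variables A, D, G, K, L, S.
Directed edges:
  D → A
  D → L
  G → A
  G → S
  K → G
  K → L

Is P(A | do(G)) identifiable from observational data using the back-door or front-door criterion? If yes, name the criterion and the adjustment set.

desc(G)\{G}={A,S}; candidates ⊆ {D,K,L}.
∅: G⊥A given ∅ in G with G→· removed — back-door holds.
P(A|do(G)) = P(A|G) — no adjustment needed.

P(A|do(G)): backdoor, adjust for ∅.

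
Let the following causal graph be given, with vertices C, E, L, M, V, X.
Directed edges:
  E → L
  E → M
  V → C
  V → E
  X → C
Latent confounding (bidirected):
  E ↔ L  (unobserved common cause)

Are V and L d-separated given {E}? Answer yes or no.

No — V and L are d-connected given {E}.

Bayes-Ball from V | {E} reaches {C,L}.
L ∈ reach(V|{E}) ⇒ V ⊥̸ L | {E}.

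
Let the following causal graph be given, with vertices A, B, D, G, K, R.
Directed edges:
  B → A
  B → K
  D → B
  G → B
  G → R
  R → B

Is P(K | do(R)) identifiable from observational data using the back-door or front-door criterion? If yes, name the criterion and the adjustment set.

P(K|do(R)): backdoor, adjust for {G}.

desc(R)\{R}={A,B,K}; candidates ⊆ {D,G}.
size 0: {}; under {} R still reaches {A,B,G,K} ∋ K.
{G}: R⊥K given {G} in G with R→· removed — back-door holds.
P(K|do(R)) = Σ_{G} P(K|R,G)·P(G).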